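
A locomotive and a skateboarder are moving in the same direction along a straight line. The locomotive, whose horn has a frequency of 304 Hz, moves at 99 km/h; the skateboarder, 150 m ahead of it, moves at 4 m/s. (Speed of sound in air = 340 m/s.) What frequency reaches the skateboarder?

327 Hz

99 km/h = 27.5 m/s.
The skateboarder is ahead, so the locomotive is moving toward it while the skateboarder is moving away from the locomotive.
With source approaching and observer receding, f' = f · (v − v_o)/(v − v_s).
f' = 304 × (340 − 4)/(340 − 27.5) = 304 × 336/312.5 ≈ 327 Hz.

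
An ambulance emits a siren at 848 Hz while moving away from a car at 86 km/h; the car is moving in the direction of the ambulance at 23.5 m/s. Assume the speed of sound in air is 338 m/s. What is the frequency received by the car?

847 Hz

86 km/h = 23.89 m/s.
General Doppler shift: f' = f · (v + v_o)/(v + v_s).
f' = 848 × (338 + 23.5)/(338 + 23.89) = 848 × 361.5/361.89 ≈ 847 Hz.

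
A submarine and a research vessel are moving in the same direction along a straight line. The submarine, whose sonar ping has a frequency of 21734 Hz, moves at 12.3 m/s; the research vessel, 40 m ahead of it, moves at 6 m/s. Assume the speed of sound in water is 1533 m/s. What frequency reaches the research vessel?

21824 Hz

The research vessel is ahead, so the submarine is moving toward it while the research vessel is moving away from the submarine.
General Doppler shift: f' = f · (v − v_o)/(v − v_s).
f' = 21734 × (1533 − 6)/(1533 − 12.3) = 21734 × 1527/1520.7 ≈ 21824 Hz.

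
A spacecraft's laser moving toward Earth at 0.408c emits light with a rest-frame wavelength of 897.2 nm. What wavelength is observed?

Relativistic Doppler for wavelength: λ' = λ₀ · √((1 − β)/(1 + β)).
λ' = 897.2 × √(0.5920/1.4080) = 897.2 × 0.64842 ≈ 581.8 nm.

581.8 nm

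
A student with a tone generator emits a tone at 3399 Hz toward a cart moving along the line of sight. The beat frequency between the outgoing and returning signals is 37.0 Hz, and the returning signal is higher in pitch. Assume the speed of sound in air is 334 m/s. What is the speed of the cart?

Double Doppler shift off a moving reflector: f₂ = f₀ · (v + u)/(v − u) (u > 0 toward emitter).
Returning signal is higher, so f₂ = f₀ + Δf = 3399 + 37 = 3436 Hz.
Rearranging, u = v · (f₂ − f₀)/(f₂ + f₀) = 334 × 37/6835 ≈ 1.81 m/s.
So the cart is moving at 1.81 m/s toward the emitter.

1.81 m/s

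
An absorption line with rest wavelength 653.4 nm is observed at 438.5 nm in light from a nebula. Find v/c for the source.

0.379

λ'/λ₀ = 0.6711 < 1 (blueshift), so the source is approaching.
λ'/λ₀ = √((1 − β)/(1 + β)) for an approaching source ⇒ β = (1 − r²)/(1 + r²) with r = λ'/λ₀.
β = (1 − 0.4504)/(1 + 0.4504) ≈ 0.379.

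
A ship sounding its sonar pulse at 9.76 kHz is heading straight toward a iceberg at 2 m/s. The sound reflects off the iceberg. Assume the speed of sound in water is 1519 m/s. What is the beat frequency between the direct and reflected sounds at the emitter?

25.7 Hz

The iceberg receives the sound from a moving source: f₁ = f₀ · v/(v − v_e) = 9.76 × 1519/1517 ≈ 9.7729 kHz.
On the return leg the ship is a moving observer: f₂ = f₁ · (v + v_e)/v = 9.7729 × 1521/1519 ≈ 9.7857 kHz.
Beat against the emitted tone (with f₀ = 9760 Hz): |f₂ − f₀| = 2v_e·f₀/(v − v_e) = 2 × 2 × 9760/1517 ≈ 25.7 Hz.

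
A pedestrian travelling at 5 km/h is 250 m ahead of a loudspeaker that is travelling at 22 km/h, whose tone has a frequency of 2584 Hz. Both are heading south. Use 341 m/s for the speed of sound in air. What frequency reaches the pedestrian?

22 km/h = 6.111 m/s; 5 km/h = 1.389 m/s.
The pedestrian is ahead, so the loudspeaker is moving toward it while the pedestrian is moving away from the loudspeaker.
Both move, so f' = f · (v − v_o)/(v − v_s).
f' = 2584 × (341 − 1.389)/(341 − 6.111) = 2584 × 339.61/334.89 ≈ 2620 Hz.

2620 Hz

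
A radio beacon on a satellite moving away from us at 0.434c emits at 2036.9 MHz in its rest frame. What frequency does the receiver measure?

Relativistic Doppler for frequency: f' = f₀ · √((1 − β)/(1 + β)).
f' = 2036.9 × √(0.5660/1.4340) = 2036.9 × 0.62825 ≈ 1279.7 MHz.

1279.7 MHz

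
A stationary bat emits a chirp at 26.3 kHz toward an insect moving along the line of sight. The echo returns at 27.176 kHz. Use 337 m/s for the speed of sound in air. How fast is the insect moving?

Double Doppler shift off a moving reflector: f₂ = f₀ · (v + u)/(v − u) (u > 0 toward emitter).
Rearranging, u = v · (f₂ − f₀)/(f₂ + f₀) = 337 × 0.876/53.476 ≈ 5.5 m/s.
So the insect is moving at 5.5 m/s toward the emitter.

5.5 m/s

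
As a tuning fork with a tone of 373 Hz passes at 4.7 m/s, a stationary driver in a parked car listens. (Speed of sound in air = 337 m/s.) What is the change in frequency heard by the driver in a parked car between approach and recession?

Approaching: f₁ = f · v/(v − v_s) = 373 × 337/332.3 ≈ 378.3 Hz.
Receding: f₂ = f · v/(v + v_s) = 373 × 337/341.7 ≈ 367.9 Hz.
Drop: f₁ − f₂ = 2f·v·v_s/(v² − v_s²) = 2 × 373 × 337 × 4.7/(337² − 4.7²) ≈ 10.4 Hz.

10.4 Hz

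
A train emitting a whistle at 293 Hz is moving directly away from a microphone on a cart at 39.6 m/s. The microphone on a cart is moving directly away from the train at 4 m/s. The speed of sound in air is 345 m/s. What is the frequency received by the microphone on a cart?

260 Hz

General Doppler shift: f' = f · (v − v_o)/(v + v_s).
f' = 293 × (345 − 4)/(345 + 39.6) = 293 × 341/384.6 ≈ 260 Hz.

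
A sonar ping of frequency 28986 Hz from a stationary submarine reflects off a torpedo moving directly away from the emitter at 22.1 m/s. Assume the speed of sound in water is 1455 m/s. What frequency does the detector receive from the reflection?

28119 Hz

The torpedo first receives the wave as a moving observer: f₁ = f₀ · (v − u)/v = 28986 × (1455 − 22.1)/1455 ≈ 28546 Hz.
The reflection then acts as a moving source: f₂ = f₁ · v/(v + u) ≈ 28119 Hz.
Equivalently f₂ = f₀ · (v − u)/(v + u).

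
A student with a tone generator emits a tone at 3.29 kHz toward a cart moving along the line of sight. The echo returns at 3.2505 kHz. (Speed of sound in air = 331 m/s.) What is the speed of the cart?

2.00 m/s

Double Doppler shift off a moving reflector: f₂ = f₀ · (v + u)/(v − u) (u > 0 toward emitter).
Rearranging, u = v · (f₂ − f₀)/(f₂ + f₀) = 331 × -0.0395/6.5405 ≈ -2.00 m/s.
So the cart is moving at 2.00 m/s away from the emitter.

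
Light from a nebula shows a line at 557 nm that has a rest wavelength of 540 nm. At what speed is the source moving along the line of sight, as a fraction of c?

λ'/λ₀ = 1.0315 > 1 (redshift), so the source is receding.
λ'/λ₀ = √((1 + β)/(1 − β)) for a receding source ⇒ β = (r² − 1)/(r² + 1) with r = λ'/λ₀.
β = (1.0640 − 1)/(1.0640 + 1) ≈ 0.031.

0.031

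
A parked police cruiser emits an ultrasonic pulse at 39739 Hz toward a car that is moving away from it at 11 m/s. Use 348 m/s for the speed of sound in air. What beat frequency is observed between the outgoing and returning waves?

2435 Hz

The car first receives the wave as a moving observer: f₁ = f₀ · (v − u)/v = 39739 × (348 − 11)/348 ≈ 38483 Hz.
The reflection then acts as a moving source: f₂ = f₁ · v/(v + u) ≈ 37304 Hz.
Equivalently f₂ = f₀ · (v − u)/(v + u).
Beat frequency: |f₂ − f₀| = 2u·f₀/(v + u) = 2 × 11 × 39739/359 ≈ 2435 Hz.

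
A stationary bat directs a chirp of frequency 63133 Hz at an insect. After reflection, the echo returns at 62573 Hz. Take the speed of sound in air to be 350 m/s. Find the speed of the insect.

Double Doppler shift off a moving reflector: f₂ = f₀ · (v + u)/(v − u) (u > 0 toward emitter).
Rearranging, u = v · (f₂ − f₀)/(f₂ + f₀) = 350 × -560/125706 ≈ -1.56 m/s.
So the insect is moving at 1.56 m/s away from the emitter.

1.56 m/s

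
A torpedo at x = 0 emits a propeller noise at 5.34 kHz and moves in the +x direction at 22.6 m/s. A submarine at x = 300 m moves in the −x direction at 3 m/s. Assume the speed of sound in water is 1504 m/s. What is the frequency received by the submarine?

5.43 kHz

The observer lies on the +x side, so the source is heading toward the observer and the observer is heading toward the source.
Both move, so f' = f · (v + v_o)/(v − v_s).
f' = 5.34 × (1504 + 3)/(1504 − 22.6) = 5.34 × 1507/1481.4 ≈ 5.43 kHz.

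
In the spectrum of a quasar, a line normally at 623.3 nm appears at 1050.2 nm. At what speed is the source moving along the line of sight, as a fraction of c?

λ'/λ₀ = 1.6849 > 1 (redshift), so the source is receding.
λ'/λ₀ = √((1 + β)/(1 − β)) for a receding source ⇒ β = (r² − 1)/(r² + 1) with r = λ'/λ₀.
β = (2.8389 − 1)/(2.8389 + 1) ≈ 0.479.

0.479c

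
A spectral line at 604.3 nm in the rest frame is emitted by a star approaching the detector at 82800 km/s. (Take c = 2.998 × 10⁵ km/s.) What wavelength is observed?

β = v/c = 82800/299800 = 0.2762.
Relativistic Doppler for wavelength: λ' = λ₀ · √((1 − β)/(1 + β)).
λ' = 604.3 × √(0.7238/1.2762) = 604.3 × 0.75311 ≈ 455.1 nm.

455.1 nm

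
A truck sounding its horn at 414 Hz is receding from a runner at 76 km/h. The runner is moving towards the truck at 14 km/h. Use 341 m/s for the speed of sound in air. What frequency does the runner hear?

76 km/h = 21.11 m/s; 14 km/h = 3.889 m/s.
General Doppler shift: f' = f · (v + v_o)/(v + v_s).
f' = 414 × (341 + 3.889)/(341 + 21.11) = 414 × 344.89/362.11 ≈ 394 Hz.

394 Hz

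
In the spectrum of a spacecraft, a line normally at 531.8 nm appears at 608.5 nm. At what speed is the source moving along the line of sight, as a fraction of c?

λ'/λ₀ = 1.1442 > 1 (redshift), so the source is receding.
λ'/λ₀ = √((1 + β)/(1 − β)) for a receding source ⇒ β = (r² − 1)/(r² + 1) with r = λ'/λ₀.
β = (1.3093 − 1)/(1.3093 + 1) ≈ 0.134.

0.134c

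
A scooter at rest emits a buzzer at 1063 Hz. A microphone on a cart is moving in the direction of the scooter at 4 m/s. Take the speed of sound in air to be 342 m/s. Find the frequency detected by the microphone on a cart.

1075 Hz

Moving observer, stationary source: f' = f · (v + v_o)/v.
f' = 1063 × (342 + 4)/342 = 1063 × 346/342 ≈ 1075 Hz.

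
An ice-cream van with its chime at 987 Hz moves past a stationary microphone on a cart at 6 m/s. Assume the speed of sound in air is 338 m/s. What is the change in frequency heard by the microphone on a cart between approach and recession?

Approaching: f₁ = f · v/(v − v_s) = 987 × 338/332 ≈ 1004.8 Hz.
Receding: f₂ = f · v/(v + v_s) = 987 × 338/344 ≈ 969.8 Hz.
Drop: f₁ − f₂ = 2f·v·v_s/(v² − v_s²) = 2 × 987 × 338 × 6/(338² − 6²) ≈ 35.1 Hz.

35.1 Hz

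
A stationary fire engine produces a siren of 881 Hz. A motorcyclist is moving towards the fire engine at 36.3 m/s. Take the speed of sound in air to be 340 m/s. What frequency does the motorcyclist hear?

Only the observer moves, toward the source, so f' = f · (v + v_o)/v.
f' = 881 × (340 + 36.3)/340 = 881 × 376.3/340 ≈ 975 Hz.

975 Hz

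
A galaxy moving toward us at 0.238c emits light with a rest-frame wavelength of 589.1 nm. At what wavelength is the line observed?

Relativistic Doppler for wavelength: λ' = λ₀ · √((1 − β)/(1 + β)).
λ' = 589.1 × √(0.7620/1.2380) = 589.1 × 0.78454 ≈ 462.2 nm.

462.2 nm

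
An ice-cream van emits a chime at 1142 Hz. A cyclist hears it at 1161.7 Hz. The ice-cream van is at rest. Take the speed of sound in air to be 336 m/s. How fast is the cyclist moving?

f' > f, so the cyclist is approaching.
f' = f · (v + v_o)/v ⇒ v_o = v · |f'/f − 1|.
v_o = 336 × |1161.7/1142 − 1| = 336 × 0.01725 ≈ 5.8 m/s.

5.8 m/s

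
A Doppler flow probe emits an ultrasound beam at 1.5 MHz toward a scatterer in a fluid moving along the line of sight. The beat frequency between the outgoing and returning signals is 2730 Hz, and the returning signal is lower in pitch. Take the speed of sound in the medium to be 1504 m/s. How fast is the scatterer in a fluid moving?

1.37 m/s

Double Doppler shift off a moving reflector: f₂ = f₀ · (v + u)/(v − u) (u > 0 toward emitter).
Returning signal is lower, so f₂ = f₀ − Δf = 1500000 − 2730 = 1497270 Hz.
Rearranging, u = v · (f₂ − f₀)/(f₂ + f₀) = 1504 × -2730/2997270 ≈ -1.37 m/s.
So the scatterer in a fluid is moving at 1.37 m/s away from the emitter.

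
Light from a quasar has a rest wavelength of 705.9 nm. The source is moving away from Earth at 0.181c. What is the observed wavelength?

847.7 nm

Relativistic Doppler for wavelength: λ' = λ₀ · √((1 + β)/(1 − β)).
λ' = 705.9 × √(1.1810/0.8190) = 705.9 × 1.20083 ≈ 847.7 nm.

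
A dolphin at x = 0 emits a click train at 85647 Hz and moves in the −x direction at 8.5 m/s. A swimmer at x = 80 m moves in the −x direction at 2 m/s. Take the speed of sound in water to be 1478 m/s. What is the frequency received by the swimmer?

85272 Hz

The observer lies on the +x side, so the source is heading away from the observer and the observer is heading toward the source.
General Doppler shift: f' = f · (v + v_o)/(v + v_s).
f' = 85647 × (1478 + 2)/(1478 + 8.5) = 85647 × 1480/1486.5 ≈ 85272 Hz.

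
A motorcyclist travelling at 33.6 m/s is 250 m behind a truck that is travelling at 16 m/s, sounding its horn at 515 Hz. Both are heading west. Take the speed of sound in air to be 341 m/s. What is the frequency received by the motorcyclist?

540 Hz

The motorcyclist is behind, so the truck is moving away from it while the motorcyclist is moving toward the truck.
Both move, so f' = f · (v + v_o)/(v + v_s).
f' = 515 × (341 + 33.6)/(341 + 16) = 515 × 374.6/357 ≈ 540 Hz.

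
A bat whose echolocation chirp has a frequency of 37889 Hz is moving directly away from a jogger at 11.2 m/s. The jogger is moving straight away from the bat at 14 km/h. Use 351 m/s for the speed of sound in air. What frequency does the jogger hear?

36311 Hz

14 km/h = 3.889 m/s.
General Doppler shift: f' = f · (v − v_o)/(v + v_s).
f' = 37889 × (351 − 3.889)/(351 + 11.2) = 37889 × 347.11/362.2 ≈ 36311 Hz.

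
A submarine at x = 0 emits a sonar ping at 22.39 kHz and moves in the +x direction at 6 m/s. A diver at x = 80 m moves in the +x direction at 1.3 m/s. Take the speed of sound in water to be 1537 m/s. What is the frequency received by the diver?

The observer lies on the +x side, so the source is heading toward the observer and the observer is heading away from the source.
Both move, so f' = f · (v − v_o)/(v − v_s).
f' = 22.39 × (1537 − 1.3)/(1537 − 6) = 22.39 × 1535.7/1531 ≈ 22.5 kHz.

22.5 kHz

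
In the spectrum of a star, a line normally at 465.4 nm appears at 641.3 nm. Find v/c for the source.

λ'/λ₀ = 1.3780 > 1 (redshift), so the source is receding.
λ'/λ₀ = √((1 + β)/(1 − β)) for a receding source ⇒ β = (r² − 1)/(r² + 1) with r = λ'/λ₀.
β = (1.8988 − 1)/(1.8988 + 1) ≈ 0.310.

0.310c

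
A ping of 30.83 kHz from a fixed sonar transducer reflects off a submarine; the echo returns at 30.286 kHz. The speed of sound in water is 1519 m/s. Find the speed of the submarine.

Double Doppler shift off a moving reflector: f₂ = f₀ · (v + u)/(v − u) (u > 0 toward emitter).
Rearranging, u = v · (f₂ − f₀)/(f₂ + f₀) = 1519 × -0.544/61.116 ≈ -13.5 m/s.
So the submarine is moving at 13.5 m/s away from the emitter.

13.5 m/s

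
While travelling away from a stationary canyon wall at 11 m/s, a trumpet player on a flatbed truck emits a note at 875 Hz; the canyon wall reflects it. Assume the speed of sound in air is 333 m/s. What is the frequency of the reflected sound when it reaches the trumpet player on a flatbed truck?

The canyon wall receives the sound from a moving source: f₁ = f₀ · v/(v + v_e) = 875 × 333/344 ≈ 847 Hz.
On the return leg the trumpet player on a flatbed truck is a moving observer: f₂ = f₁ · (v − v_e)/v = 847 × 322/333 ≈ 819 Hz.

819 Hz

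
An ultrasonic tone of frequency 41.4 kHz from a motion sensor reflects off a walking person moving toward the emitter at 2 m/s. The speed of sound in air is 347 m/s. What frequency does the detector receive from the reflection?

41.9 kHz

At the walking person (a moving observer), f₁ = f₀ · (v + u)/v = 41.4 × 349/347 ≈ 41.6 kHz.
On reflection it acts as a source moving toward the stationary detector: f₂ = f₁ · v/(v − u) = 41.6 × 347/345 ≈ 41.9 kHz.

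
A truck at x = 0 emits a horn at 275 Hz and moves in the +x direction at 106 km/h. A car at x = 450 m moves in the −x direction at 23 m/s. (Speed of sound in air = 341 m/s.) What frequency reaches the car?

321 Hz

106 km/h = 29.44 m/s.
The observer lies on the +x side, so the source is heading toward the observer and the observer is heading toward the source.
With source approaching and observer approaching, f' = f · (v + v_o)/(v − v_s).
f' = 275 × (341 + 23)/(341 − 29.44) = 275 × 364/311.56 ≈ 321 Hz.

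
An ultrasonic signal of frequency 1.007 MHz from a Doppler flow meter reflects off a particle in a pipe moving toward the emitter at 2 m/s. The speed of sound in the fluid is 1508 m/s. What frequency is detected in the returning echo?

1.0097 MHz

At the particle in a pipe (a moving observer), f₁ = f₀ · (v + u)/v = 1.007 × 1510/1508 ≈ 1.0083 MHz.
The reflection then acts as a moving source: f₂ = f₁ · v/(v − u) ≈ 1.0097 MHz.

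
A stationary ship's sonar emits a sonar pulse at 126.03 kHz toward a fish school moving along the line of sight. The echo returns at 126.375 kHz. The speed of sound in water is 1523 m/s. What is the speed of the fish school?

Double Doppler shift off a moving reflector: f₂ = f₀ · (v + u)/(v − u) (u > 0 toward emitter).
Rearranging, u = v · (f₂ − f₀)/(f₂ + f₀) = 1523 × 0.345/252.405 ≈ 2.08 m/s.
So the fish school is moving at 2.08 m/s toward the emitter.

2.08 m/s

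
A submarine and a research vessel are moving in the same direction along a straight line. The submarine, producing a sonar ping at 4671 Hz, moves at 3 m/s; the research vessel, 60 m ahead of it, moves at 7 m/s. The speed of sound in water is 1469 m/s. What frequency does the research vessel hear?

4658 Hz

The research vessel is ahead, so the submarine is moving toward it while the research vessel is moving away from the submarine.
General Doppler shift: f' = f · (v − v_o)/(v − v_s).
f' = 4671 × (1469 − 7)/(1469 − 3) = 4671 × 1462/1466 ≈ 4658 Hz.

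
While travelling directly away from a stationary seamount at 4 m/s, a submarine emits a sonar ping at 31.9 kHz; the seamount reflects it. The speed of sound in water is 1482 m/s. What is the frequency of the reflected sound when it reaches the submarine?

The seamount receives the sound from a moving source: f₁ = f₀ · v/(v + v_e) = 31.9 × 1482/1486 ≈ 31.8 kHz.
On the return leg the submarine is a moving observer: f₂ = f₁ · (v − v_e)/v = 31.8 × 1478/1482 ≈ 31.7 kHz.
Equivalently f₂ = f₀ · (v − v_e)/(v + v_e).

31.7 kHz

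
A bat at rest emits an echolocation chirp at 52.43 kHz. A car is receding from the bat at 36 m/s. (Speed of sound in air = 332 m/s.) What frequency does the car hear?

46.7 kHz

Only the observer moves, away from the source, so f' = f · (v − v_o)/v.
f' = 52.43 × (332 − 36)/332 = 52.43 × 296/332 ≈ 46.7 kHz.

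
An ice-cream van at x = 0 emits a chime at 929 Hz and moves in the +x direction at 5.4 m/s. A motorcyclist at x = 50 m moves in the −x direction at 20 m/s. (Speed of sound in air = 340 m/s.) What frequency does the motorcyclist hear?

1000 Hz

The observer lies on the +x side, so the source is heading toward the observer and the observer is heading toward the source.
With source approaching and observer approaching, f' = f · (v + v_o)/(v − v_s).
f' = 929 × (340 + 20)/(340 − 5.4) = 929 × 360/334.6 ≈ 1000 Hz.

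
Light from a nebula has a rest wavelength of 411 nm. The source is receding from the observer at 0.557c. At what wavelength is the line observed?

Relativistic Doppler for wavelength: λ' = λ₀ · √((1 + β)/(1 − β)).
λ' = 411 × √(1.5570/0.4430) = 411 × 1.87475 ≈ 770.5 nm.

770.5 nm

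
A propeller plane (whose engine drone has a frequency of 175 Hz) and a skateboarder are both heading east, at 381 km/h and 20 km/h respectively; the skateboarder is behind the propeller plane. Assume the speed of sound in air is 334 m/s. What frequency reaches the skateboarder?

381 km/h = 105.8 m/s; 20 km/h = 5.556 m/s.
The skateboarder is behind, so the propeller plane is moving away from it while the skateboarder is moving toward the propeller plane.
Both move, so f' = f · (v + v_o)/(v + v_s).
f' = 175 × (334 + 5.556)/(334 + 105.8) = 175 × 339.56/439.83 ≈ 135 Hz.

135 Hz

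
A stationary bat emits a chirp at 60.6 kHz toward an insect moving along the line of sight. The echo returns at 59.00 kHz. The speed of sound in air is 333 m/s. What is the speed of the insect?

4.5 m/s

Double Doppler shift off a moving reflector: f₂ = f₀ · (v + u)/(v − u) (u > 0 toward emitter).
Rearranging, u = v · (f₂ − f₀)/(f₂ + f₀) = 333 × -1.60/119.60 ≈ -4.5 m/s.
So the insect is moving at 4.5 m/s away from the emitter.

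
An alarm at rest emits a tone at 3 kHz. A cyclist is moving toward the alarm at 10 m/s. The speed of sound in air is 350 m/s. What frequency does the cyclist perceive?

3.09 kHz

Moving observer, stationary source: f' = f · (v + v_o)/v.
f' = 3 × (350 + 10)/350 = 3 × 360/350 ≈ 3.09 kHz.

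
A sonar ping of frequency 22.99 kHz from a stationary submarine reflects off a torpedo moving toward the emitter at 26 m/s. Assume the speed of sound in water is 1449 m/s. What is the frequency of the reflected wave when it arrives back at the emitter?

At the torpedo (a moving observer), f₁ = f₀ · (v + u)/v = 22.99 × 1475/1449 ≈ 23.4 kHz.
The reflection then acts as a moving source: f₂ = f₁ · v/(v − u) ≈ 23.8 kHz.
Equivalently f₂ = f₀ · (v + u)/(v − u).

23.8 kHz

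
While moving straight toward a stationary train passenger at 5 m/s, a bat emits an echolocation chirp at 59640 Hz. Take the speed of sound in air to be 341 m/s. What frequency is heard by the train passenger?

60528 Hz

Moving source, stationary observer: f' = f · v/(v − v_s) since the source is approaching.
f' = 59640 × 341/(341 − 5) = 59640 × 341/336 ≈ 60528 Hz.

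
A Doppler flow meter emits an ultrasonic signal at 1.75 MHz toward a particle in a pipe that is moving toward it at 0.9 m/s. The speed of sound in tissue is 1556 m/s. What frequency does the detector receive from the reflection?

1.7520 MHz

The particle in a pipe first receives the wave as a moving observer: f₁ = f₀ · (v + u)/v = 1.75 × (1556 + 0.9)/1556 ≈ 1.7510 MHz.
The reflection then acts as a moving source: f₂ = f₁ · v/(v − u) ≈ 1.7520 MHz.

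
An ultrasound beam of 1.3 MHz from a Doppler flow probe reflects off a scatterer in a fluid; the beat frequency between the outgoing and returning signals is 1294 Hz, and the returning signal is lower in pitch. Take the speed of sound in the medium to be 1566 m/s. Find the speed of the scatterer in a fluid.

0.78 m/s

Double Doppler shift off a moving reflector: f₂ = f₀ · (v + u)/(v − u) (u > 0 toward emitter).
Returning signal is lower, so f₂ = f₀ − Δf = 1300000 − 1294 = 1298706 Hz.
Rearranging, u = v · (f₂ − f₀)/(f₂ + f₀) = 1566 × -1294/2598706 ≈ -0.78 m/s.
So the scatterer in a fluid is moving at 0.78 m/s away from the emitter.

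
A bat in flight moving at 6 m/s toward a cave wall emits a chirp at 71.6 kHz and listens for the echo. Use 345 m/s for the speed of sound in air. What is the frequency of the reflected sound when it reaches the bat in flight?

The cave wall receives the sound from a moving source: f₁ = f₀ · v/(v − v_e) = 71.6 × 345/339 ≈ 72.9 kHz.
On the return leg the bat in flight is a moving observer: f₂ = f₁ · (v + v_e)/v = 72.9 × 351/345 ≈ 74.1 kHz.
Equivalently f₂ = f₀ · (v + v_e)/(v − v_e).

74.1 kHz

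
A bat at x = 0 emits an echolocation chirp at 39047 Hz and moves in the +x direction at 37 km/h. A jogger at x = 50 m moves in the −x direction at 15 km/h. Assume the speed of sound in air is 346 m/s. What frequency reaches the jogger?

40727 Hz

37 km/h = 10.28 m/s; 15 km/h = 4.167 m/s.
The observer lies on the +x side, so the source is heading toward the observer and the observer is heading toward the source.
With source approaching and observer approaching, f' = f · (v + v_o)/(v − v_s).
f' = 39047 × (346 + 4.167)/(346 − 10.28) = 39047 × 350.17/335.72 ≈ 40727 Hz.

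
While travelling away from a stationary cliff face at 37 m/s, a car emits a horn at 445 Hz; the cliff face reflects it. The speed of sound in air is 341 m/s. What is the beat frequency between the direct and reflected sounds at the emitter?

87 Hz

The cliff face receives the sound from a moving source: f₁ = f₀ · v/(v + v_e) = 445 × 341/378 ≈ 401.4 Hz.
On the return leg the car is a moving observer: f₂ = f₁ · (v − v_e)/v = 401.4 × 304/341 ≈ 357.9 Hz.
Beat against the emitted tone: |f₂ − f₀| = 2v_e·f₀/(v + v_e) = 2 × 37 × 445/378 ≈ 87 Hz.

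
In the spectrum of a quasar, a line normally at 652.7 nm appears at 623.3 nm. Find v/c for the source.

λ'/λ₀ = 0.9550 < 1 (blueshift), so the source is approaching.
λ'/λ₀ = √((1 − β)/(1 + β)) for an approaching source ⇒ β = (1 − r²)/(1 + r²) with r = λ'/λ₀.
β = (1 − 0.9119)/(1 + 0.9119) ≈ 0.046.

0.046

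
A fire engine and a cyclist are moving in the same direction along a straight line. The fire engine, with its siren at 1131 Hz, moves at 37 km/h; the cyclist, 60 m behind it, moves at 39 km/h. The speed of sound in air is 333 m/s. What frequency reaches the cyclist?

1133 Hz

37 km/h = 10.28 m/s; 39 km/h = 10.83 m/s.
The cyclist is behind, so the fire engine is moving away from it while the cyclist is moving toward the fire engine.
Both move, so f' = f · (v + v_o)/(v + v_s).
f' = 1131 × (333 + 10.83)/(333 + 10.28) = 1131 × 343.83/343.28 ≈ 1133 Hz.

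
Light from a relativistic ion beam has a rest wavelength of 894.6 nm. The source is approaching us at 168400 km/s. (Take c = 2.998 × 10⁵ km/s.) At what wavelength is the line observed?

473.9 nm

β = v/c = 168400/299800 = 0.5617.
Relativistic Doppler for wavelength: λ' = λ₀ · √((1 − β)/(1 + β)).
λ' = 894.6 × √(0.4383/1.5617) = 894.6 × 0.52976 ≈ 473.9 nm.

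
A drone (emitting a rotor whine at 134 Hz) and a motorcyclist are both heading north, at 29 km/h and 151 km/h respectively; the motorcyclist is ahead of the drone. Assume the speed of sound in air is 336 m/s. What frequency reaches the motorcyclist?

120 Hz

29 km/h = 8.056 m/s; 151 km/h = 41.94 m/s.
The motorcyclist is ahead, so the drone is moving toward it while the motorcyclist is moving away from the drone.
With source approaching and observer receding, f' = f · (v − v_o)/(v − v_s).
f' = 134 × (336 − 41.94)/(336 − 8.056) = 134 × 294.06/327.94 ≈ 120 Hz.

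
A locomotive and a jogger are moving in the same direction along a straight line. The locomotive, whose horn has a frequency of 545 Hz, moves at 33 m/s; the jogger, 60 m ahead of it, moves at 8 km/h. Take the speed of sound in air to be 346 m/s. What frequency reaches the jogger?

8 km/h = 2.222 m/s.
The jogger is ahead, so the locomotive is moving toward it while the jogger is moving away from the locomotive.
Both move, so f' = f · (v − v_o)/(v − v_s).
f' = 545 × (346 − 2.222)/(346 − 33) = 545 × 343.78/313 ≈ 599 Hz.

599 Hz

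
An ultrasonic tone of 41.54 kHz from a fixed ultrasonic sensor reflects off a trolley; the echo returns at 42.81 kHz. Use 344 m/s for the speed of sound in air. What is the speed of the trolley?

Double Doppler shift off a moving reflector: f₂ = f₀ · (v + u)/(v − u) (u > 0 toward emitter).
Rearranging, u = v · (f₂ − f₀)/(f₂ + f₀) = 344 × 1.27/84.35 ≈ 5.2 m/s.
So the trolley is moving at 5.2 m/s toward the emitter.

5.2 m/s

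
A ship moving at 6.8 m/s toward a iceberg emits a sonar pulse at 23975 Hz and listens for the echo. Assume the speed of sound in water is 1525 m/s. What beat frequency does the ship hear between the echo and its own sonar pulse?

The iceberg receives the sound from a moving source: f₁ = f₀ · v/(v − v_e) = 23975 × 1525/1518.2 ≈ 24082 Hz.
On the return leg the ship is a moving observer: f₂ = f₁ · (v + v_e)/v = 24082 × 1531.8/1525 ≈ 24190 Hz.
Beat against the emitted tone: |f₂ − f₀| = 2v_e·f₀/(v − v_e) = 2 × 6.8 × 23975/1518.2 ≈ 215 Hz.

215 Hz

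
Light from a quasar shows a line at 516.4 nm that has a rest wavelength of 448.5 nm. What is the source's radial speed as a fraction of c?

λ'/λ₀ = 1.1514 > 1 (redshift), so the source is receding.
λ'/λ₀ = √((1 + β)/(1 − β)) for a receding source ⇒ β = (r² − 1)/(r² + 1) with r = λ'/λ₀.
β = (1.3257 − 1)/(1.3257 + 1) ≈ 0.140.

0.140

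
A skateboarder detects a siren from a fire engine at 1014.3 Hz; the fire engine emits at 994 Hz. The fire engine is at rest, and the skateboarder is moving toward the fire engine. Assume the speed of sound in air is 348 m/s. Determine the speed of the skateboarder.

7.1 m/s

f' = f · (v + v_o)/v ⇒ v_o = v · |f'/f − 1|.
v_o = 348 × |1014.3/994 − 1| = 348 × 0.02042 ≈ 7.1 m/s.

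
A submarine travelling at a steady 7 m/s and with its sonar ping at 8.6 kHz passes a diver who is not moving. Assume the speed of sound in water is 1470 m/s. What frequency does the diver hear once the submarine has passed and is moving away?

8.56 kHz

Receding: f₂ = f · v/(v + v_s) = 8.6 × 1470/1477 ≈ 8.56 kHz.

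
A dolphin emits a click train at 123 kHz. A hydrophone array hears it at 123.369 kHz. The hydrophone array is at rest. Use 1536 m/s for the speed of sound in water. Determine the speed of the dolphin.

4.6 m/s

f' > f, so the dolphin is approaching.
f' = f · v/(v − v_s) ⇒ v_s = v · |1 − f/f'|.
v_s = 1536 × |1 − 123/123.369| = 1536 × 0.002991 ≈ 4.6 m/s.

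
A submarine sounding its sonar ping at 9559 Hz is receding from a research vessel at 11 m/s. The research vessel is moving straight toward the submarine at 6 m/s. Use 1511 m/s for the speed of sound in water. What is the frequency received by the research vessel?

Both move, so f' = f · (v + v_o)/(v + v_s).
f' = 9559 × (1511 + 6)/(1511 + 11) = 9559 × 1517/1522 ≈ 9528 Hz.

9528 Hz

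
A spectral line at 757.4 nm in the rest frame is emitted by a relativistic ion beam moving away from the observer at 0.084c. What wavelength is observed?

823.9 nm

Relativistic Doppler for wavelength: λ' = λ₀ · √((1 + β)/(1 − β)).
λ' = 757.4 × √(1.0840/0.9160) = 757.4 × 1.08784 ≈ 823.9 nm.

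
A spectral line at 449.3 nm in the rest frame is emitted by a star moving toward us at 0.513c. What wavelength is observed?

254.9 nm

Relativistic Doppler for wavelength: λ' = λ₀ · √((1 − β)/(1 + β)).
λ' = 449.3 × √(0.4870/1.5130) = 449.3 × 0.56734 ≈ 254.9 nm.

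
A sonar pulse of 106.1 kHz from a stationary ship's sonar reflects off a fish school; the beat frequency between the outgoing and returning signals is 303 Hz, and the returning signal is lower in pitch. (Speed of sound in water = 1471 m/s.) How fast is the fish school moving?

2.10 m/s

Double Doppler shift off a moving reflector: f₂ = f₀ · (v + u)/(v − u) (u > 0 toward emitter).
Returning signal is lower, so f₂ = f₀ − Δf = 106100 − 303 = 105797 Hz.
Rearranging, u = v · (f₂ − f₀)/(f₂ + f₀) = 1471 × -303/211897 ≈ -2.10 m/s.
So the fish school is moving at 2.10 m/s away from the emitter.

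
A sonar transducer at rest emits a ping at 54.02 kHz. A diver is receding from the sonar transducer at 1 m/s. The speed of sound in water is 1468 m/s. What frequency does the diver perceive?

54.0 kHz

Only the observer moves, away from the source, so f' = f · (v − v_o)/v.
f' = 54.02 × (1468 − 1)/1468 = 54.02 × 1467/1468 ≈ 54.0 kHz.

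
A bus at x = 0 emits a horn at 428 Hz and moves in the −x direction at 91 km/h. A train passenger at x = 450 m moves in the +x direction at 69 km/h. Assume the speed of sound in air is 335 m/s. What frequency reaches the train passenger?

91 km/h = 25.28 m/s; 69 km/h = 19.17 m/s.
The observer lies on the +x side, so the source is heading away from the observer and the observer is heading away from the source.
General Doppler shift: f' = f · (v − v_o)/(v + v_s).
f' = 428 × (335 − 19.17)/(335 + 25.28) = 428 × 315.83/360.28 ≈ 375 Hz.

375 Hz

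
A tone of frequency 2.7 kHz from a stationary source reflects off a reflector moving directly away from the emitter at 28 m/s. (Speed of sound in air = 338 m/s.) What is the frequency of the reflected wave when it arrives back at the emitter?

2.29 kHz

At the reflector (a moving observer), f₁ = f₀ · (v − u)/v = 2.7 × 310/338 ≈ 2.48 kHz.
The reflection then acts as a moving source: f₂ = f₁ · v/(v + u) ≈ 2.29 kHz.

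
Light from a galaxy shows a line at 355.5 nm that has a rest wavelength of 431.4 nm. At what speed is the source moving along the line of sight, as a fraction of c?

λ'/λ₀ = 0.8241 < 1 (blueshift), so the source is approaching.
λ'/λ₀ = √((1 − β)/(1 + β)) for an approaching source ⇒ β = (1 − r²)/(1 + r²) with r = λ'/λ₀.
β = (1 − 0.6791)/(1 + 0.6791) ≈ 0.191.

0.191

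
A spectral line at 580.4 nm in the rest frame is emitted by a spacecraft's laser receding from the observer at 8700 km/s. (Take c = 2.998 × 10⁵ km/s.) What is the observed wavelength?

597.5 nm

β = v/c = 8700/299800 = 0.0290.
Relativistic Doppler for wavelength: λ' = λ₀ · √((1 + β)/(1 − β)).
λ' = 580.4 × √(1.0290/0.9710) = 580.4 × 1.02945 ≈ 597.5 nm.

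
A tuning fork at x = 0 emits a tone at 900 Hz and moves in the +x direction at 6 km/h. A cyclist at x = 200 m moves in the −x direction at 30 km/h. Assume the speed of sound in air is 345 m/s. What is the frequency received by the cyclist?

6 km/h = 1.667 m/s; 30 km/h = 8.333 m/s.
The observer lies on the +x side, so the source is heading toward the observer and the observer is heading toward the source.
General Doppler shift: f' = f · (v + v_o)/(v − v_s).
f' = 900 × (345 + 8.333)/(345 − 1.667) = 900 × 353.33/343.33 ≈ 926 Hz.

926 Hz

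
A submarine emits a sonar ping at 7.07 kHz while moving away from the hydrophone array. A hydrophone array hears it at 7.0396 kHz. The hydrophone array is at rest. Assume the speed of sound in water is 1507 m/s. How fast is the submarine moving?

f' = f · v/(v + v_s) ⇒ v_s = v · |1 − f/f'|.
v_s = 1507 × |1 − 7.07/7.0396| = 1507 × 0.004318 ≈ 6.5 m/s.

6.5 m/s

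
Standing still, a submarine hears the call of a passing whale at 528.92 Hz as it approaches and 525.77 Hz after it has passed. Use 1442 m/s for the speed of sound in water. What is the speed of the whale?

f₁/f₂ = (v + v_s)/(v − v_s), so v_s = v · (f₁ − f₂)/(f₁ + f₂).
v_s = 1442 × (528.92 − 525.77)/(528.92 + 525.77) = 1442 × 3.15/1054.69 ≈ 4.3 m/s.

4.3 m/s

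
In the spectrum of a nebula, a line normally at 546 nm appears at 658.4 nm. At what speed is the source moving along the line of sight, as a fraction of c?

0.185

λ'/λ₀ = 1.2059 > 1 (redshift), so the source is receding.
λ'/λ₀ = √((1 + β)/(1 − β)) for a receding source ⇒ β = (r² − 1)/(r² + 1) with r = λ'/λ₀.
β = (1.4541 − 1)/(1.4541 + 1) ≈ 0.185.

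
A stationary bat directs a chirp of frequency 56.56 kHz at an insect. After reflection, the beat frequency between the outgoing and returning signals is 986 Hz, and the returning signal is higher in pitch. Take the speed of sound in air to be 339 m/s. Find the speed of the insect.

Double Doppler shift off a moving reflector: f₂ = f₀ · (v + u)/(v − u) (u > 0 toward emitter).
Returning signal is higher, so f₂ = f₀ + Δf = 56560 + 986 = 57546 Hz.
Rearranging, u = v · (f₂ − f₀)/(f₂ + f₀) = 339 × 986/114106 ≈ 2.93 m/s.
So the insect is moving at 2.93 m/s toward the emitter.

2.93 m/s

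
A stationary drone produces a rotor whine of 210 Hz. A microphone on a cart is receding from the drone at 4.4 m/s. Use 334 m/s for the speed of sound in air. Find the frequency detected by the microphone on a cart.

Only the observer moves, away from the source, so f' = f · (v − v_o)/v.
f' = 210 × (334 − 4.4)/334 = 210 × 329.6/334 ≈ 207 Hz.

207 Hz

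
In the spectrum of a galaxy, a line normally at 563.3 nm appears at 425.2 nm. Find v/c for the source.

λ'/λ₀ = 0.7548 < 1 (blueshift), so the source is approaching.
λ'/λ₀ = √((1 − β)/(1 + β)) for an approaching source ⇒ β = (1 − r²)/(1 + r²) with r = λ'/λ₀.
β = (1 − 0.5698)/(1 + 0.5698) ≈ 0.274.

0.274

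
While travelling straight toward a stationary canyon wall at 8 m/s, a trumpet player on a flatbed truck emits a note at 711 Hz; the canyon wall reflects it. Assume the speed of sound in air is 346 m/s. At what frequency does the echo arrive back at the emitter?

745 Hz

The canyon wall receives the sound from a moving source: f₁ = f₀ · v/(v − v_e) = 711 × 346/338 ≈ 728 Hz.
On the return leg the trumpet player on a flatbed truck is a moving observer: f₂ = f₁ · (v + v_e)/v = 728 × 354/346 ≈ 745 Hz.
Equivalently f₂ = f₀ · (v + v_e)/(v − v_e).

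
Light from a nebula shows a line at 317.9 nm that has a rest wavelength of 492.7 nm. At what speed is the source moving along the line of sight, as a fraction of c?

0.412

λ'/λ₀ = 0.6452 < 1 (blueshift), so the source is approaching.
λ'/λ₀ = √((1 − β)/(1 + β)) for an approaching source ⇒ β = (1 − r²)/(1 + r²) with r = λ'/λ₀.
β = (1 − 0.4163)/(1 + 0.4163) ≈ 0.412.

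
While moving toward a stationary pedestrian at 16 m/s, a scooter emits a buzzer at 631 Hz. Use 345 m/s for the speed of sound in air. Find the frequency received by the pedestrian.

662 Hz

Only the source moves, toward the listener, so f' = f · v/(v − v_s).
f' = 631 × 345/(345 − 16) = 631 × 345/329 ≈ 662 Hz.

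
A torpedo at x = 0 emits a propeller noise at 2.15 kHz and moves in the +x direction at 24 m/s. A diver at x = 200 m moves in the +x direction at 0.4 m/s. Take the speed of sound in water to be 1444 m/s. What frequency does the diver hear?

2.19 kHz

The observer lies on the +x side, so the source is heading toward the observer and the observer is heading away from the source.
With source approaching and observer receding, f' = f · (v − v_o)/(v − v_s).
f' = 2.15 × (1444 − 0.4)/(1444 − 24) = 2.15 × 1443.6/1420 ≈ 2.19 kHz.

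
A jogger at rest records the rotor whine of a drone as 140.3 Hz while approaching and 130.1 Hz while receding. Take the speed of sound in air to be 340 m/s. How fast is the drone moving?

12.8 m/s

f₁/f₂ = (v + v_s)/(v − v_s), so v_s = v · (f₁ − f₂)/(f₁ + f₂).
v_s = 340 × (140.3 − 130.1)/(140.3 + 130.1) = 340 × 10.2/270.4 ≈ 12.8 m/s.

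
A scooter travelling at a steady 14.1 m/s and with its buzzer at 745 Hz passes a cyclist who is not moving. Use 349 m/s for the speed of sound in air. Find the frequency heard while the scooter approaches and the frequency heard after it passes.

776 Hz approaching; 716 Hz receding

Approaching: f₁ = f · v/(v − v_s) = 745 × 349/334.9 ≈ 776 Hz.
Receding: f₂ = f · v/(v + v_s) = 745 × 349/363.1 ≈ 716 Hz.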